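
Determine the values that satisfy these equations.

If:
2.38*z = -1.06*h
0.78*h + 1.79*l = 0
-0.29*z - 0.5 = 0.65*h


Then:
h = -0.96
l = 0.42
z = 0.43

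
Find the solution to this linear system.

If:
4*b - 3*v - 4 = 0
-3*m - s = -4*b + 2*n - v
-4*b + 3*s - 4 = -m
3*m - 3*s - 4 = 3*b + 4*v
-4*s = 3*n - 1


Then:
b = -29/46
m = -235/184
n = -41/46
s = 169/184
v = -50/23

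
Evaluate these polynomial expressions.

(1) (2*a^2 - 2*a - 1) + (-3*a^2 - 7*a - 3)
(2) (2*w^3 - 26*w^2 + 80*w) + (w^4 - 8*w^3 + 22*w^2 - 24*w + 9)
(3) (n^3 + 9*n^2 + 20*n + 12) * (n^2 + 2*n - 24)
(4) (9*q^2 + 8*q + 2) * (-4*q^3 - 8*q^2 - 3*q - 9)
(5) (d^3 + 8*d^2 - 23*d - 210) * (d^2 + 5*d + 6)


(1) = -a^2 - 9*a - 4
(2) = w^4 - 6*w^3 - 4*w^2 + 56*w + 9
(3) = n^5 + 11*n^4 + 14*n^3 - 164*n^2 - 456*n - 288
(4) = -36*q^5 - 104*q^4 - 99*q^3 - 121*q^2 - 78*q - 18
(5) = d^5 + 13*d^4 + 23*d^3 - 277*d^2 - 1188*d - 1260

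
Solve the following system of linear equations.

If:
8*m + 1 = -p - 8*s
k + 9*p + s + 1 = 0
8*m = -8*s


Then:
k = 8 - s
m = -s
p = -1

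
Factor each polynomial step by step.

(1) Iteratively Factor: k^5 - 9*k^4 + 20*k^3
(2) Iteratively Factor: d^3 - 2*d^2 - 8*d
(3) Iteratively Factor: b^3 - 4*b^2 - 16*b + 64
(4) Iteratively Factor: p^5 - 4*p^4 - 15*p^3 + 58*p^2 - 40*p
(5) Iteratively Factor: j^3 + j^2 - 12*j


(1) = (k)*(k^4 - 9*k^3 + 20*k^2) = k^2*(k^3 - 9*k^2 + 20*k) = k^2*(k - 4)*(k^2 - 5*k) = k^2*(k - 5)*(k - 4)*(k)
(2) = (d)*(d^2 - 2*d - 8) = d*(d - 4)*(d + 2)
(3) = (b + 4)*(b^2 - 8*b + 16) = (b - 4)*(b + 4)*(b - 4)
(4) = (p - 2)*(p^4 - 2*p^3 - 19*p^2 + 20*p) = (p - 2)*(p + 4)*(p^3 - 6*p^2 + 5*p) = (p - 5)*(p - 2)*(p + 4)*(p^2 - p) = p*(p - 5)*(p - 2)*(p + 4)*(p - 1)
(5) = (j + 4)*(j^2 - 3*j) = j*(j + 4)*(j - 3)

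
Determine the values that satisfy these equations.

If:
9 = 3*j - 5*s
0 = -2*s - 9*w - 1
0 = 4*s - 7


Then:
j = 71/12
s = 7/4
w = -1/2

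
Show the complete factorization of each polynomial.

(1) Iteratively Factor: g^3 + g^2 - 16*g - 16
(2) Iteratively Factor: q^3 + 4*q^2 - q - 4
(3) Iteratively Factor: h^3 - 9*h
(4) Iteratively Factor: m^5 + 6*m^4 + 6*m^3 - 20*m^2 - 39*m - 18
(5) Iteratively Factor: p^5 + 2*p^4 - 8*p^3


(1) = (g + 1)*(g^2 - 16) = (g - 4)*(g + 1)*(g + 4)
(2) = (q - 1)*(q^2 + 5*q + 4) = (q - 1)*(q + 1)*(q + 4)
(3) = (h - 3)*(h^2 + 3*h) = (h - 3)*(h + 3)*(h)
(4) = (m + 3)*(m^4 + 3*m^3 - 3*m^2 - 11*m - 6) = (m + 1)*(m + 3)*(m^3 + 2*m^2 - 5*m - 6) = (m - 2)*(m + 1)*(m + 3)*(m^2 + 4*m + 3) = (m - 2)*(m + 1)*(m + 3)^2*(m + 1)
(5) = (p - 2)*(p^4 + 4*p^3) = (p - 2)*(p + 4)*(p^3) = p*(p - 2)*(p + 4)*(p^2) = p^2*(p - 2)*(p + 4)*(p)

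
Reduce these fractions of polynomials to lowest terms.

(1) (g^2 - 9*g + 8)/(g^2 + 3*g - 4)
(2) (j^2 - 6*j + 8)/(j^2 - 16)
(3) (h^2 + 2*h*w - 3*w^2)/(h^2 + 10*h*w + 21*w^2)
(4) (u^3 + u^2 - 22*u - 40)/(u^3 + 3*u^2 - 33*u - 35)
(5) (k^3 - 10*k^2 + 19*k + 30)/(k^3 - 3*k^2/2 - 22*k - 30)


(1) = (g - 8)/(g + 4)
(2) = (j - 2)/(j + 4)
(3) = (h - w)/(h + 7*w)
(4) = (u^2 + 6*u + 8)/(u^2 + 8*u + 7)
(5) = (2*k^2 - 8*k - 10)/(2*k^2 + 9*k + 10)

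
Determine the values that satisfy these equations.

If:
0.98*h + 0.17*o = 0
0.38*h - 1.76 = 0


Then:
h = 4.63
o = -26.70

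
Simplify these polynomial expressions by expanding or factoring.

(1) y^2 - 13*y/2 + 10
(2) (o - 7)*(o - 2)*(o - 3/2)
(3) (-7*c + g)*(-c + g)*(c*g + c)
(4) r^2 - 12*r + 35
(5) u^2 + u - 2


(1) = (y - 4)*(y - 5/2)
(2) = o^3 - 21*o^2/2 + 55*o/2 - 21
(3) = 7*c^3*g + 7*c^3 - 8*c^2*g^2 - 8*c^2*g + c*g^3 + c*g^2
(4) = (r - 7)*(r - 5)
(5) = (u - 1)*(u + 2)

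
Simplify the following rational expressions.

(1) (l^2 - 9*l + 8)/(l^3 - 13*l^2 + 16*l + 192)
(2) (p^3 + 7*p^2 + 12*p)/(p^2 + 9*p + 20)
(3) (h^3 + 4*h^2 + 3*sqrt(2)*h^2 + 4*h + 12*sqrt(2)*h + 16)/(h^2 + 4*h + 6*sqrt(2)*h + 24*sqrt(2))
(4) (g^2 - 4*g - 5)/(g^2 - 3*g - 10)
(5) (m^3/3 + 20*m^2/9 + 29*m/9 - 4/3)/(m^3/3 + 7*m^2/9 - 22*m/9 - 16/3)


(1) = (l - 1)/(l^2 - 5*l - 24)
(2) = (p^2 + 3*p)/(p + 5)
(3) = (h^2 + 3*sqrt(2)*h + 4)/(h + 6*sqrt(2))
(4) = (g + 1)/(g + 2)
(5) = (3*m^2 + 11*m - 4)/(3*m^2 - 2*m - 16)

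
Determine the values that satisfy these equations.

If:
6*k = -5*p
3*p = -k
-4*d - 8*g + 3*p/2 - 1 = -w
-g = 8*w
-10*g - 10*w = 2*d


Then:
d = -7/15
g = 8/75
k = 0
p = 0
w = -1/75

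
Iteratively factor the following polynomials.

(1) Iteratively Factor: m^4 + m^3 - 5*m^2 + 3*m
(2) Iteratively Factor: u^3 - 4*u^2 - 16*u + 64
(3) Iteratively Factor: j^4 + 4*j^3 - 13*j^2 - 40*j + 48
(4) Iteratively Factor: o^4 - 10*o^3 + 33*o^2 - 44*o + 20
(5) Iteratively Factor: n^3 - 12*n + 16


(1) = (m - 1)*(m^3 + 2*m^2 - 3*m) = m*(m - 1)*(m^2 + 2*m - 3) = m*(m - 1)^2*(m + 3)
(2) = (u - 4)*(u^2 - 16) = (u - 4)*(u + 4)*(u - 4)
(3) = (j - 3)*(j^3 + 7*j^2 + 8*j - 16) = (j - 3)*(j + 4)*(j^2 + 3*j - 4) = (j - 3)*(j - 1)*(j + 4)*(j + 4)
(4) = (o - 5)*(o^3 - 5*o^2 + 8*o - 4) = (o - 5)*(o - 2)*(o^2 - 3*o + 2) = (o - 5)*(o - 2)*(o - 1)*(o - 2)
(5) = (n - 2)*(n^2 + 2*n - 8) = (n - 2)^2*(n + 4)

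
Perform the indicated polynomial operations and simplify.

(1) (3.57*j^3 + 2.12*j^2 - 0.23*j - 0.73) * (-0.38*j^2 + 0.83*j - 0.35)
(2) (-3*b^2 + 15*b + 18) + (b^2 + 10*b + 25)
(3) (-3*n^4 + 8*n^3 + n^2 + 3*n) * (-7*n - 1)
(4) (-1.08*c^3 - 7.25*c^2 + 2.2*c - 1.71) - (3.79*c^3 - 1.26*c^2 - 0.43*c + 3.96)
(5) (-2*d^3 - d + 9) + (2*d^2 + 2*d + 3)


(1) = -1.3566*j^5 + 2.1575*j^4 + 0.5975*j^3 - 0.6555*j^2 - 0.5254*j + 0.2555
(2) = -2*b^2 + 25*b + 43
(3) = 21*n^5 - 53*n^4 - 15*n^3 - 22*n^2 - 3*n
(4) = -4.87*c^3 - 5.99*c^2 + 2.63*c - 5.67
(5) = -2*d^3 + 2*d^2 + d + 12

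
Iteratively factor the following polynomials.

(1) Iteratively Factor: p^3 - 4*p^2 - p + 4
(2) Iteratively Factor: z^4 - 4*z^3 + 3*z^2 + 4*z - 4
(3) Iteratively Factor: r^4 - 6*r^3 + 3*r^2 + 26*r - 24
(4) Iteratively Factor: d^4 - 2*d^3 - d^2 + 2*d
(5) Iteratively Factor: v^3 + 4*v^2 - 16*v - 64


(1) = (p + 1)*(p^2 - 5*p + 4) = (p - 1)*(p + 1)*(p - 4)
(2) = (z - 1)*(z^3 - 3*z^2 + 4) = (z - 1)*(z + 1)*(z^2 - 4*z + 4) = (z - 2)*(z - 1)*(z + 1)*(z - 2)
(3) = (r - 4)*(r^3 - 2*r^2 - 5*r + 6) = (r - 4)*(r + 2)*(r^2 - 4*r + 3) = (r - 4)*(r - 1)*(r + 2)*(r - 3)
(4) = (d - 2)*(d^3 - d) = (d - 2)*(d - 1)*(d^2 + d) = d*(d - 2)*(d - 1)*(d + 1)
(5) = (v - 4)*(v^2 + 8*v + 16) = (v - 4)*(v + 4)*(v + 4)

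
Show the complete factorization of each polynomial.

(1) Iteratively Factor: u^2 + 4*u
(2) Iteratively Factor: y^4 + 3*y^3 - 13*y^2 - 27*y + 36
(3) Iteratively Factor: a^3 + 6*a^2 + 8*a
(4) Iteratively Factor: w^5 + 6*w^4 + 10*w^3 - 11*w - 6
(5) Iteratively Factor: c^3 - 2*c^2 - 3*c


(1) = (u)*(u + 4)
(2) = (y + 3)*(y^3 - 13*y + 12) = (y - 3)*(y + 3)*(y^2 + 3*y - 4) = (y - 3)*(y + 3)*(y + 4)*(y - 1)
(3) = (a)*(a^2 + 6*a + 8) = a*(a + 4)*(a + 2)
(4) = (w + 3)*(w^4 + 3*w^3 + w^2 - 3*w - 2) = (w + 1)*(w + 3)*(w^3 + 2*w^2 - w - 2) = (w - 1)*(w + 1)*(w + 3)*(w^2 + 3*w + 2) = (w - 1)*(w + 1)^2*(w + 3)*(w + 2)
(5) = (c - 3)*(c^2 + c) = (c - 3)*(c + 1)*(c)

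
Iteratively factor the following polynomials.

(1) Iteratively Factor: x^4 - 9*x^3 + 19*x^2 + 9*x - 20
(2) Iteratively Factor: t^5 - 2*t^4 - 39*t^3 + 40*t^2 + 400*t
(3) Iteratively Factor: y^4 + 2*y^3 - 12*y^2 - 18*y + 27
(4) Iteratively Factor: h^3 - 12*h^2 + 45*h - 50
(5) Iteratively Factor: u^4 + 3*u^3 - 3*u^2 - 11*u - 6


(1) = (x - 1)*(x^3 - 8*x^2 + 11*x + 20) = (x - 4)*(x - 1)*(x^2 - 4*x - 5) = (x - 5)*(x - 4)*(x - 1)*(x + 1)
(2) = (t + 4)*(t^4 - 6*t^3 - 15*t^2 + 100*t) = (t - 5)*(t + 4)*(t^3 - t^2 - 20*t) = (t - 5)^2*(t + 4)*(t^2 + 4*t) = t*(t - 5)^2*(t + 4)*(t + 4)
(3) = (y + 3)*(y^3 - y^2 - 9*y + 9) = (y - 1)*(y + 3)*(y^2 - 9) = (y - 1)*(y + 3)^2*(y - 3)
(4) = (h - 2)*(h^2 - 10*h + 25) = (h - 5)*(h - 2)*(h - 5)
(5) = (u - 2)*(u^3 + 5*u^2 + 7*u + 3) = (u - 2)*(u + 1)*(u^2 + 4*u + 3) = (u - 2)*(u + 1)^2*(u + 3)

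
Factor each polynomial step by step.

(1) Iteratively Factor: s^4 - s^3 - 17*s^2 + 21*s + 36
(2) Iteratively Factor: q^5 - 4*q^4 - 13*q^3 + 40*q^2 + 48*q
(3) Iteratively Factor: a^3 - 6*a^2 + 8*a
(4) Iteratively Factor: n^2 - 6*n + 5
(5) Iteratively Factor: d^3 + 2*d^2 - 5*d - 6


(1) = (s - 3)*(s^3 + 2*s^2 - 11*s - 12) = (s - 3)*(s + 1)*(s^2 + s - 12) = (s - 3)^2*(s + 1)*(s + 4)
(2) = (q + 1)*(q^4 - 5*q^3 - 8*q^2 + 48*q) = q*(q + 1)*(q^3 - 5*q^2 - 8*q + 48) = q*(q - 4)*(q + 1)*(q^2 - q - 12) = q*(q - 4)^2*(q + 1)*(q + 3)
(3) = (a - 4)*(a^2 - 2*a) = a*(a - 4)*(a - 2)
(4) = (n - 1)*(n - 5)
(5) = (d + 3)*(d^2 - d - 2) = (d - 2)*(d + 3)*(d + 1)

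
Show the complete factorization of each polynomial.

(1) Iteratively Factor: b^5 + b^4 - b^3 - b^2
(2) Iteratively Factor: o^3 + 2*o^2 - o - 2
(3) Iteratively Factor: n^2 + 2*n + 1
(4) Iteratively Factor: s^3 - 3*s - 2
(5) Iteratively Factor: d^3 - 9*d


(1) = (b - 1)*(b^4 + 2*b^3 + b^2) = (b - 1)*(b + 1)*(b^3 + b^2) = b*(b - 1)*(b + 1)*(b^2 + b) = b^2*(b - 1)*(b + 1)*(b + 1)
(2) = (o - 1)*(o^2 + 3*o + 2) = (o - 1)*(o + 2)*(o + 1)
(3) = (n + 1)*(n + 1)
(4) = (s + 1)*(s^2 - s - 2) = (s + 1)^2*(s - 2)
(5) = (d - 3)*(d^2 + 3*d) = (d - 3)*(d + 3)*(d)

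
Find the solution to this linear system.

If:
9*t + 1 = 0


Then:
t = -1/9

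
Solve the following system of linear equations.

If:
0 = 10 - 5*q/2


Then:
q = 4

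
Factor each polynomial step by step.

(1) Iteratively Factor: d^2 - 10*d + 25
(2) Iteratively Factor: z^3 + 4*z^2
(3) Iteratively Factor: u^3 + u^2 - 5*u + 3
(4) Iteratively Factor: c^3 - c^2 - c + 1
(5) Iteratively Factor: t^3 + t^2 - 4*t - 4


(1) = (d - 5)*(d - 5)
(2) = (z)*(z^2 + 4*z) = z^2*(z + 4)
(3) = (u + 3)*(u^2 - 2*u + 1) = (u - 1)*(u + 3)*(u - 1)
(4) = (c - 1)*(c^2 - 1) = (c - 1)^2*(c + 1)
(5) = (t - 2)*(t^2 + 3*t + 2) = (t - 2)*(t + 1)*(t + 2)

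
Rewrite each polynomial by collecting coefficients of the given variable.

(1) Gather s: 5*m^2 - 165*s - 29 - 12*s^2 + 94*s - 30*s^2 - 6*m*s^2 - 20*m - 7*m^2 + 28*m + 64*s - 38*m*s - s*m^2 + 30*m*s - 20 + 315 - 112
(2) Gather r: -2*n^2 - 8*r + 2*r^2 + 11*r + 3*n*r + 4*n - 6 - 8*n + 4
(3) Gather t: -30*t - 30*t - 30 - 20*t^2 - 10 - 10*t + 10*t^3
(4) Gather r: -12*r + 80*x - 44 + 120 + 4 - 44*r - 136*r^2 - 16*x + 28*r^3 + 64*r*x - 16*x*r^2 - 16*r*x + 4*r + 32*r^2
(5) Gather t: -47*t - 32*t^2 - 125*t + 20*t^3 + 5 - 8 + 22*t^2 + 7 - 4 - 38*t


(1) = -2*m^2 + 8*m + s^2*(-6*m - 42) + s*(-m^2 - 8*m - 7) + 154
(2) = -2*n^2 - 4*n + 2*r^2 + r*(3*n + 3) - 2
(3) = 10*t^3 - 20*t^2 - 70*t - 40
(4) = 28*r^3 + r^2*(-16*x - 104) + r*(48*x - 52) + 64*x + 80
(5) = 20*t^3 - 10*t^2 - 210*t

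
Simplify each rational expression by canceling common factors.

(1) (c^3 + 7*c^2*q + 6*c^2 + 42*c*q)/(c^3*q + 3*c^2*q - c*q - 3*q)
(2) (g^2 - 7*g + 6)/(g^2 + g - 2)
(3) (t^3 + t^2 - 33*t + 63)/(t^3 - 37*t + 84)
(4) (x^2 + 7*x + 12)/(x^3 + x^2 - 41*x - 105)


(1) = (c^3 + 7*c^2*q + 6*c^2 + 42*c*q)/(c^3*q + 3*c^2*q - c*q - 3*q)
(2) = (g - 6)/(g + 2)
(3) = (t - 3)/(t - 4)
(4) = (x + 4)/(x^2 - 2*x - 35)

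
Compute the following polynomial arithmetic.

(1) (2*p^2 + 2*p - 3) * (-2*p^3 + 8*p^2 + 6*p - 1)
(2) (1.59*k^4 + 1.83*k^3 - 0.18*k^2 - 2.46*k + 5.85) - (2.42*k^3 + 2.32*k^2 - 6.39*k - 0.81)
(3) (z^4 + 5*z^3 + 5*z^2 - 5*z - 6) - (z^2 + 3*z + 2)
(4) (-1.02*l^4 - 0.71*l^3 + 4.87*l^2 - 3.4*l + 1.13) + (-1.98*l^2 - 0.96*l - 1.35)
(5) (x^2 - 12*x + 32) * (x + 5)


(1) = -4*p^5 + 12*p^4 + 34*p^3 - 14*p^2 - 20*p + 3
(2) = 1.59*k^4 - 0.59*k^3 - 2.5*k^2 + 3.93*k + 6.66
(3) = z^4 + 5*z^3 + 4*z^2 - 8*z - 8
(4) = -1.02*l^4 - 0.71*l^3 + 2.89*l^2 - 4.36*l - 0.22
(5) = x^3 - 7*x^2 - 28*x + 160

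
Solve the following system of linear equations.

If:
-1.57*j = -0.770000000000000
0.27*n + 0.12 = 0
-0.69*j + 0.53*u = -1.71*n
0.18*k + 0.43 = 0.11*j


Then:
j = 0.49
k = -2.09
n = -0.44
u = 2.07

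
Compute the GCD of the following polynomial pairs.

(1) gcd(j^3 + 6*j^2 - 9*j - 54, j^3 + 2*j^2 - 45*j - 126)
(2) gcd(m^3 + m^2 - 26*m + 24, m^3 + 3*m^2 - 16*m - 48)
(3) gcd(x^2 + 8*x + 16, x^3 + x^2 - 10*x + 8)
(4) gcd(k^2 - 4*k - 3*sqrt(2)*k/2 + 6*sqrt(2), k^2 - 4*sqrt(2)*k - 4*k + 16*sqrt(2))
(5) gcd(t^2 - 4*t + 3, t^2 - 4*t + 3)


(1) = j^2 + 9*j + 18
(2) = gcd((m - 4)*(m - 1)*(m + 6), (m - 4)*(m + 3)*(m + 4)) = m - 4
(3) = x + 4
(4) = k - 4
(5) = gcd((t - 3)*(t - 1), (t - 3)*(t - 1)) = t^2 - 4*t + 3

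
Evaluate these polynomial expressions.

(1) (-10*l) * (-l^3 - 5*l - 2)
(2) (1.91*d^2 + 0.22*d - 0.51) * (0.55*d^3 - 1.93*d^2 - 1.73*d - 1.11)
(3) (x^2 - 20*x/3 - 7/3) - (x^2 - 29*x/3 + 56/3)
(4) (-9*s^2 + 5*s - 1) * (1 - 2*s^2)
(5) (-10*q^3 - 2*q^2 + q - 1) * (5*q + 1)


(1) = 10*l^4 + 50*l^2 + 20*l
(2) = 1.0505*d^5 - 3.5653*d^4 - 4.0094*d^3 - 1.5164*d^2 + 0.6381*d + 0.5661
(3) = 3*x - 21
(4) = 18*s^4 - 10*s^3 - 7*s^2 + 5*s - 1
(5) = -50*q^4 - 20*q^3 + 3*q^2 - 4*q - 1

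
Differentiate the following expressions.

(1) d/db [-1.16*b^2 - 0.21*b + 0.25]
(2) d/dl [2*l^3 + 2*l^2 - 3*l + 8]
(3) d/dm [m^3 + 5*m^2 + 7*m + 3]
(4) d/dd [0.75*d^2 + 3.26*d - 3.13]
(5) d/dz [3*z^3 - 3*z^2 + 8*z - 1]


(1) = -2.32*b - 0.21
(2) = 6*l^2 + 4*l - 3
(3) = 3*m^2 + 10*m + 7
(4) = 1.5*d + 3.26
(5) = 9*z^2 - 6*z + 8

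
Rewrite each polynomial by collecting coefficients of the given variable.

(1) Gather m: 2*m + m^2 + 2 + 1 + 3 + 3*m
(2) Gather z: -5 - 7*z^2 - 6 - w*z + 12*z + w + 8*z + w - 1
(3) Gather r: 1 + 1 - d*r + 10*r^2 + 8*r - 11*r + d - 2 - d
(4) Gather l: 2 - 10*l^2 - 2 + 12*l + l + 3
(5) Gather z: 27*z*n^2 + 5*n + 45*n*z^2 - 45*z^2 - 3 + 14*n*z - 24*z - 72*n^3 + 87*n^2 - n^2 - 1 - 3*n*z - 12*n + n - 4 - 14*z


(1) = m^2 + 5*m + 6
(2) = 2*w - 7*z^2 + z*(20 - w) - 12
(3) = 10*r^2 + r*(-d - 3)
(4) = -10*l^2 + 13*l + 3
(5) = -72*n^3 + 86*n^2 - 6*n + z^2*(45*n - 45) + z*(27*n^2 + 11*n - 38) - 8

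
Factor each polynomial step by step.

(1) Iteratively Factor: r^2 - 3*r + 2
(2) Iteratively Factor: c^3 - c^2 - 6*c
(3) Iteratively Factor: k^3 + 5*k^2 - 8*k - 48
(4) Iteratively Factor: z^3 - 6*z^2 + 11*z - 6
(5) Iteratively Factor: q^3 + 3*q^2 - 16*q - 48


(1) = (r - 1)*(r - 2)
(2) = (c)*(c^2 - c - 6) = c*(c + 2)*(c - 3)
(3) = (k + 4)*(k^2 + k - 12) = (k + 4)^2*(k - 3)
(4) = (z - 1)*(z^2 - 5*z + 6) = (z - 2)*(z - 1)*(z - 3)
(5) = (q - 4)*(q^2 + 7*q + 12) = (q - 4)*(q + 3)*(q + 4)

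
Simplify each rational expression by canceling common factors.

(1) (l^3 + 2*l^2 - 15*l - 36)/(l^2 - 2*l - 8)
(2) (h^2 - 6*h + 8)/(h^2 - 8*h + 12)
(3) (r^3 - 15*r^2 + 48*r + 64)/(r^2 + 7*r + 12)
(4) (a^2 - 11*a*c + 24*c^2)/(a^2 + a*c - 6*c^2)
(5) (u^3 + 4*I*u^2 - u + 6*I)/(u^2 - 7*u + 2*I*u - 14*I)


(1) = (l^2 + 6*l + 9)/(l + 2)
(2) = (h - 4)/(h - 6)
(3) = (r^3 - 15*r^2 + 48*r + 64)/(r^2 + 7*r + 12)
(4) = (a^2 - 11*a*c + 24*c^2)/(a^2 + a*c - 6*c^2)
(5) = (u^2 + 2*I*u + 3)/(u - 7)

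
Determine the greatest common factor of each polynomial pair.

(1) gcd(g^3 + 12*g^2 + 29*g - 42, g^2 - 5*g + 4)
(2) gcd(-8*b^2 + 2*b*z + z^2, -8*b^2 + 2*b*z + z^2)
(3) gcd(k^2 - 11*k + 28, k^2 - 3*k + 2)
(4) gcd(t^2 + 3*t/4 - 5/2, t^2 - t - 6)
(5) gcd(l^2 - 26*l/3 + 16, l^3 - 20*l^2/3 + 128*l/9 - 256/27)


(1) = gcd((g - 1)*(g + 6)*(g + 7), (g - 4)*(g - 1)) = g - 1
(2) = -8*b^2 + 2*b*z + z^2
(3) = gcd((k - 7)*(k - 4), (k - 2)*(k - 1)) = 1
(4) = gcd((t - 5/4)*(t + 2), (t - 3)*(t + 2)) = t + 2
(5) = gcd((l - 6)*(l - 8/3), (l - 8/3)^2*(l - 4/3)) = l - 8/3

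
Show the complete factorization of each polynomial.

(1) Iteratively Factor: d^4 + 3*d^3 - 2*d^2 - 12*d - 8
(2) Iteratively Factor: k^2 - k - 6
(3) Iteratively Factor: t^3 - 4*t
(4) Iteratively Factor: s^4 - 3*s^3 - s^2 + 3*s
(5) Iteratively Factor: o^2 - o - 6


(1) = (d + 2)*(d^3 + d^2 - 4*d - 4) = (d - 2)*(d + 2)*(d^2 + 3*d + 2) = (d - 2)*(d + 2)^2*(d + 1)
(2) = (k + 2)*(k - 3)
(3) = (t + 2)*(t^2 - 2*t) = (t - 2)*(t + 2)*(t)
(4) = (s - 3)*(s^3 - s) = (s - 3)*(s - 1)*(s^2 + s) = (s - 3)*(s - 1)*(s + 1)*(s)
(5) = (o + 2)*(o - 3)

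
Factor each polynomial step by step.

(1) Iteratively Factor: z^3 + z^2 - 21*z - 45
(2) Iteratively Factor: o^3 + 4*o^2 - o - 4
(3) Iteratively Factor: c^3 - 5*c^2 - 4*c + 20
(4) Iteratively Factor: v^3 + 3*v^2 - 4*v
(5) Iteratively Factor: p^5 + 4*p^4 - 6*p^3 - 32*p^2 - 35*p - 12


(1) = (z + 3)*(z^2 - 2*z - 15) = (z - 5)*(z + 3)*(z + 3)
(2) = (o - 1)*(o^2 + 5*o + 4) = (o - 1)*(o + 1)*(o + 4)
(3) = (c + 2)*(c^2 - 7*c + 10) = (c - 5)*(c + 2)*(c - 2)
(4) = (v)*(v^2 + 3*v - 4) = v*(v - 1)*(v + 4)
(5) = (p + 1)*(p^4 + 3*p^3 - 9*p^2 - 23*p - 12) = (p + 1)^2*(p^3 + 2*p^2 - 11*p - 12) = (p + 1)^2*(p + 4)*(p^2 - 2*p - 3) = (p + 1)^3*(p + 4)*(p - 3)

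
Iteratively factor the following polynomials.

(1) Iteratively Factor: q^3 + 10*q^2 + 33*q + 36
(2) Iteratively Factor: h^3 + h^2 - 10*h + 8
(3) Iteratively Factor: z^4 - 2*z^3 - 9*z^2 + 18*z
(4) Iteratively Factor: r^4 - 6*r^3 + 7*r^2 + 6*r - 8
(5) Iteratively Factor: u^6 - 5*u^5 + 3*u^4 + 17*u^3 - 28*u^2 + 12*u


(1) = (q + 4)*(q^2 + 6*q + 9) = (q + 3)*(q + 4)*(q + 3)
(2) = (h - 1)*(h^2 + 2*h - 8) = (h - 1)*(h + 4)*(h - 2)
(3) = (z + 3)*(z^3 - 5*z^2 + 6*z) = (z - 3)*(z + 3)*(z^2 - 2*z) = (z - 3)*(z - 2)*(z + 3)*(z)
(4) = (r + 1)*(r^3 - 7*r^2 + 14*r - 8) = (r - 4)*(r + 1)*(r^2 - 3*r + 2) = (r - 4)*(r - 2)*(r + 1)*(r - 1)
(5) = (u - 1)*(u^5 - 4*u^4 - u^3 + 16*u^2 - 12*u) = (u - 1)*(u + 2)*(u^4 - 6*u^3 + 11*u^2 - 6*u) = (u - 2)*(u - 1)*(u + 2)*(u^3 - 4*u^2 + 3*u) = (u - 2)*(u - 1)^2*(u + 2)*(u^2 - 3*u) = (u - 3)*(u - 2)*(u - 1)^2*(u + 2)*(u)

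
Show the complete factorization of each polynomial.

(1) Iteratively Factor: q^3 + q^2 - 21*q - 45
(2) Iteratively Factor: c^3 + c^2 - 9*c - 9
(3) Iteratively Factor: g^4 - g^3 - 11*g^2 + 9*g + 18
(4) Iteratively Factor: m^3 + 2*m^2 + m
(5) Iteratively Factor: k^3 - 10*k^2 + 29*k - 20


(1) = (q - 5)*(q^2 + 6*q + 9) = (q - 5)*(q + 3)*(q + 3)
(2) = (c + 1)*(c^2 - 9) = (c - 3)*(c + 1)*(c + 3)
(3) = (g - 2)*(g^3 + g^2 - 9*g - 9) = (g - 2)*(g + 1)*(g^2 - 9) = (g - 2)*(g + 1)*(g + 3)*(g - 3)
(4) = (m)*(m^2 + 2*m + 1) = m*(m + 1)*(m + 1)
(5) = (k - 1)*(k^2 - 9*k + 20) = (k - 4)*(k - 1)*(k - 5)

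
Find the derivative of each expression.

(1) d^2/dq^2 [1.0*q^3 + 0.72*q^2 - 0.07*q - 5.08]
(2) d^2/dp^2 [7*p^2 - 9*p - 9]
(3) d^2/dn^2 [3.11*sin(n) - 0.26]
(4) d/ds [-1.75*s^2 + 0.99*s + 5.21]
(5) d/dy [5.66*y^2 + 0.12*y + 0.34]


(1) = 6.0*q + 1.44
(2) = 14
(3) = -3.11*sin(n)
(4) = 0.99 - 3.5*s
(5) = 11.32*y + 0.12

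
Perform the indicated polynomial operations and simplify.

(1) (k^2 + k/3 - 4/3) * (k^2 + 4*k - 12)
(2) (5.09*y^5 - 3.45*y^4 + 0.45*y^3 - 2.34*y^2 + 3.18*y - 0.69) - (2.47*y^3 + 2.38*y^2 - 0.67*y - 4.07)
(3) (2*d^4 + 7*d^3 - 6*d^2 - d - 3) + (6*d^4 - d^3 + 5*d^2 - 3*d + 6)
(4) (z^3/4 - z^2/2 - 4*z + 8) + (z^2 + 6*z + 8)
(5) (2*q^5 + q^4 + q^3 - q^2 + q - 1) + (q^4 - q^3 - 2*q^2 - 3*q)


(1) = k^4 + 13*k^3/3 - 12*k^2 - 28*k/3 + 16
(2) = 5.09*y^5 - 3.45*y^4 - 2.02*y^3 - 4.72*y^2 + 3.85*y + 3.38
(3) = 8*d^4 + 6*d^3 - d^2 - 4*d + 3
(4) = z^3/4 + z^2/2 + 2*z + 16
(5) = 2*q^5 + 2*q^4 - 3*q^2 - 2*q - 1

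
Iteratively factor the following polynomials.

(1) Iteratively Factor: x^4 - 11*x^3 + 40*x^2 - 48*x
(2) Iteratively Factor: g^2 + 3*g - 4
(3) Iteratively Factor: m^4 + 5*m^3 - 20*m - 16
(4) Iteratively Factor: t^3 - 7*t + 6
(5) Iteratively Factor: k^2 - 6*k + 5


(1) = (x - 4)*(x^3 - 7*x^2 + 12*x) = (x - 4)*(x - 3)*(x^2 - 4*x) = (x - 4)^2*(x - 3)*(x)
(2) = (g + 4)*(g - 1)
(3) = (m - 2)*(m^3 + 7*m^2 + 14*m + 8) = (m - 2)*(m + 1)*(m^2 + 6*m + 8) = (m - 2)*(m + 1)*(m + 4)*(m + 2)
(4) = (t + 3)*(t^2 - 3*t + 2) = (t - 2)*(t + 3)*(t - 1)
(5) = (k - 1)*(k - 5)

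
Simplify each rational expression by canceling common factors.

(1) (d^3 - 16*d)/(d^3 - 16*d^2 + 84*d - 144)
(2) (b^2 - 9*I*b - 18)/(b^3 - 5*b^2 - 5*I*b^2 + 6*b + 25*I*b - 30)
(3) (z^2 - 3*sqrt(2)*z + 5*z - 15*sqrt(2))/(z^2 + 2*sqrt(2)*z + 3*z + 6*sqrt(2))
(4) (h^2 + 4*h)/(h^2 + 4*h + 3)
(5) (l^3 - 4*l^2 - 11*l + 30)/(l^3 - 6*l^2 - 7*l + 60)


(1) = (d^2 + 4*d)/(d^2 - 12*d + 36)
(2) = (b - 3*I)/(b^2 + b*(-5 + I) - 5*I)
(3) = (z^2 + z*(5 - 3*sqrt(2)) - 15*sqrt(2))/(z^2 + z*(2*sqrt(2) + 3) + 6*sqrt(2))
(4) = (h^2 + 4*h)/(h^2 + 4*h + 3)
(5) = (l - 2)/(l - 4)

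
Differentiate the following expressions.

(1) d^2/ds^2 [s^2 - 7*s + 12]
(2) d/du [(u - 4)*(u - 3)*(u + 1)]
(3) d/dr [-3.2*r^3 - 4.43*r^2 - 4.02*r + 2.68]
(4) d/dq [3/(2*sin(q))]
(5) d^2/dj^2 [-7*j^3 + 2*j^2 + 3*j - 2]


(1) = 2
(2) = 3*u^2 - 12*u + 5
(3) = -9.6*r^2 - 8.86*r - 4.02
(4) = -3*cos(q)/(2*sin(q)^2)
(5) = 4 - 42*j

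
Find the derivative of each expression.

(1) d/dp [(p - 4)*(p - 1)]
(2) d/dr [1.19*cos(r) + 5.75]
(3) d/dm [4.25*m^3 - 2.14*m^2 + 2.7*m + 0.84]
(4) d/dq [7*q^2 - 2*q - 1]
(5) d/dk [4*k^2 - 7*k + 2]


(1) = 2*p - 5
(2) = -1.19*sin(r)
(3) = 12.75*m^2 - 4.28*m + 2.7
(4) = 14*q - 2
(5) = 8*k - 7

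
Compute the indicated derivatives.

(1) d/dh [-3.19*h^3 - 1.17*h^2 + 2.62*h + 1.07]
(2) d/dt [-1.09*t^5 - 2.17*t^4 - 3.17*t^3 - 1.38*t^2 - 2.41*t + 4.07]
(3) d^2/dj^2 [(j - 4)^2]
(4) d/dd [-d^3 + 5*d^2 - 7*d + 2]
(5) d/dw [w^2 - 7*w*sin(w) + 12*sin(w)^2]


(1) = -9.57*h^2 - 2.34*h + 2.62
(2) = -5.45*t^4 - 8.68*t^3 - 9.51*t^2 - 2.76*t - 2.41
(3) = 2
(4) = -3*d^2 + 10*d - 7
(5) = -7*w*cos(w) + 2*w - 7*sin(w) + 12*sin(2*w)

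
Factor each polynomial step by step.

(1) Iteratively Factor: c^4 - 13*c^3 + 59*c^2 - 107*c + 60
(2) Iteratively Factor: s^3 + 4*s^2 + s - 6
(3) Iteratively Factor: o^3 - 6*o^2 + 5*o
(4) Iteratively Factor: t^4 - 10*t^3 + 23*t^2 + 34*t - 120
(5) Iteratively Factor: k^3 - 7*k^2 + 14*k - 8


(1) = (c - 3)*(c^3 - 10*c^2 + 29*c - 20) = (c - 3)*(c - 1)*(c^2 - 9*c + 20) = (c - 4)*(c - 3)*(c - 1)*(c - 5)
(2) = (s + 3)*(s^2 + s - 2) = (s + 2)*(s + 3)*(s - 1)
(3) = (o - 1)*(o^2 - 5*o) = (o - 5)*(o - 1)*(o)
(4) = (t + 2)*(t^3 - 12*t^2 + 47*t - 60) = (t - 4)*(t + 2)*(t^2 - 8*t + 15) = (t - 4)*(t - 3)*(t + 2)*(t - 5)
(5) = (k - 2)*(k^2 - 5*k + 4) = (k - 2)*(k - 1)*(k - 4)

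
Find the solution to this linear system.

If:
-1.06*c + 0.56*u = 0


Then:
c = 0.528301886792453*u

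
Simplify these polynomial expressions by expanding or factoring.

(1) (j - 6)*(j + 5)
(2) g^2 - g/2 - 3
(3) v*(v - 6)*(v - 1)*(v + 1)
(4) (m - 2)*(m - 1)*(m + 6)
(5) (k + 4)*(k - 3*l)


(1) = j^2 - j - 30
(2) = (g - 2)*(g + 3/2)
(3) = v^4 - 6*v^3 - v^2 + 6*v
(4) = m^3 + 3*m^2 - 16*m + 12
(5) = k^2 - 3*k*l + 4*k - 12*l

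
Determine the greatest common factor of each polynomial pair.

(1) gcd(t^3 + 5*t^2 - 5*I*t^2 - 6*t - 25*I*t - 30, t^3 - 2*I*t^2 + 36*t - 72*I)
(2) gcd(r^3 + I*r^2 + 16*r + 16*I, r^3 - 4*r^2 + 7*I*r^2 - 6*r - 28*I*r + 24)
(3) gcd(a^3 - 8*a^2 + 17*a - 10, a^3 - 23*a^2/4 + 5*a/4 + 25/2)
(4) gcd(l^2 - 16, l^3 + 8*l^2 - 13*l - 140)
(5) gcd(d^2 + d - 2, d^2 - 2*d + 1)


(1) = t - 2*I
(2) = r + I
(3) = a^2 - 7*a + 10
(4) = l - 4
(5) = gcd((d - 1)*(d + 2), (d - 1)^2) = d - 1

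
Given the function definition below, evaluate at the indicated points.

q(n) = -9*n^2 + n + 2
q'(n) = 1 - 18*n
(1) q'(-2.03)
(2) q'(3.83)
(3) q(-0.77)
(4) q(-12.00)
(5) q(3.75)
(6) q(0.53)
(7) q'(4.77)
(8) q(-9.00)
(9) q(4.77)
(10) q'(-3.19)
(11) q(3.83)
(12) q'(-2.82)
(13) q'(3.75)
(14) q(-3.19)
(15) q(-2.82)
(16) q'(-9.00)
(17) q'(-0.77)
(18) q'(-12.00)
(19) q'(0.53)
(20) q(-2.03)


(1) = 37.54
(2) = -67.94
(3) = -4.11
(4) = -1306.00
(5) = -120.81
(6) = 0.00
(7) = -84.86
(8) = -736.00
(9) = -198.01
(10) = 58.42
(11) = -126.19
(12) = 51.76
(13) = -66.50
(14) = -92.77
(15) = -72.39
(16) = 163.00
(17) = 14.86
(18) = 217.00
(19) = -8.54
(20) = -37.12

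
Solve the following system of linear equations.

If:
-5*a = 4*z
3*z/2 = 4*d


Then:
a = -4*z/5
d = 3*z/8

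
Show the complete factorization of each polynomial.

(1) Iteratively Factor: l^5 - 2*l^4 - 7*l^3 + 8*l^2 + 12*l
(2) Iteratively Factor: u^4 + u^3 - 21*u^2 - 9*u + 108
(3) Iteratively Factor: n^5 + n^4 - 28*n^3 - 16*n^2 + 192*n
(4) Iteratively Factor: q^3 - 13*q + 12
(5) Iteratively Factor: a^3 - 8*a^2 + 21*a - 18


(1) = (l + 1)*(l^4 - 3*l^3 - 4*l^2 + 12*l) = l*(l + 1)*(l^3 - 3*l^2 - 4*l + 12) = l*(l + 1)*(l + 2)*(l^2 - 5*l + 6) = l*(l - 2)*(l + 1)*(l + 2)*(l - 3)
(2) = (u + 4)*(u^3 - 3*u^2 - 9*u + 27) = (u - 3)*(u + 4)*(u^2 - 9) = (u - 3)^2*(u + 4)*(u + 3)
(3) = (n + 4)*(n^4 - 3*n^3 - 16*n^2 + 48*n) = (n - 4)*(n + 4)*(n^3 + n^2 - 12*n) = n*(n - 4)*(n + 4)*(n^2 + n - 12) = n*(n - 4)*(n - 3)*(n + 4)*(n + 4)
(4) = (q + 4)*(q^2 - 4*q + 3) = (q - 1)*(q + 4)*(q - 3)
(5) = (a - 3)*(a^2 - 5*a + 6) = (a - 3)*(a - 2)*(a - 3)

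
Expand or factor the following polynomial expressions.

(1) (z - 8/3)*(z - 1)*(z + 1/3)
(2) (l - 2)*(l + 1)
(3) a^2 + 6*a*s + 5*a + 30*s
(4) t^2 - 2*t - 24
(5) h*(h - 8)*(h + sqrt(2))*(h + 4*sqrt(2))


(1) = z^3 - 10*z^2/3 + 13*z/9 + 8/9
(2) = l^2 - l - 2
(3) = (a + 5)*(a + 6*s)
(4) = (t - 6)*(t + 4)
(5) = h^4 - 8*h^3 + 5*sqrt(2)*h^3 - 40*sqrt(2)*h^2 + 8*h^2 - 64*h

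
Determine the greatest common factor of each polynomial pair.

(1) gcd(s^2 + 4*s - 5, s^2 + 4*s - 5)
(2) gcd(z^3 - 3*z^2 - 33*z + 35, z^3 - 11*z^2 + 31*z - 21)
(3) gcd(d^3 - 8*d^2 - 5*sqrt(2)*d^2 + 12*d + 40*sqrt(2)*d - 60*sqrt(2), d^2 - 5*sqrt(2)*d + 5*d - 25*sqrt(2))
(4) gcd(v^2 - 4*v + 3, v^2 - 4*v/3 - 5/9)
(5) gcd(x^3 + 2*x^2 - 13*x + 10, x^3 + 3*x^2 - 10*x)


(1) = s^2 + 4*s - 5
(2) = z^2 - 8*z + 7
(3) = d - 5*sqrt(2)
(4) = gcd((v - 3)*(v - 1), (v - 5/3)*(v + 1/3)) = 1
(5) = gcd((x - 2)*(x - 1)*(x + 5), x*(x - 2)*(x + 5)) = x^2 + 3*x - 10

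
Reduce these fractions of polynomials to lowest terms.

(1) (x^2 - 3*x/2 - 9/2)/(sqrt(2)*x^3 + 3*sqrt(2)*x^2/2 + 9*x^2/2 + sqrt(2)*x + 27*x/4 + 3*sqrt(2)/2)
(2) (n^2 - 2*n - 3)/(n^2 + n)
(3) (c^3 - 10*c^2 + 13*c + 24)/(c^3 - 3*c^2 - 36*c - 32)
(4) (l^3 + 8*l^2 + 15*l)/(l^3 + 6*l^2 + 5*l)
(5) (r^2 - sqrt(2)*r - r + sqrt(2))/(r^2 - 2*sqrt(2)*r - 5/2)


(1) = (8*x - 24)/(8*sqrt(2)*x^2 + 36*x + 8*sqrt(2))
(2) = (n - 3)/n
(3) = (c - 3)/(c + 4)
(4) = (l + 3)/(l + 1)
(5) = (2*r^2 + r*(-2*sqrt(2) - 2) + 2*sqrt(2))/(2*r^2 - 4*sqrt(2)*r - 5)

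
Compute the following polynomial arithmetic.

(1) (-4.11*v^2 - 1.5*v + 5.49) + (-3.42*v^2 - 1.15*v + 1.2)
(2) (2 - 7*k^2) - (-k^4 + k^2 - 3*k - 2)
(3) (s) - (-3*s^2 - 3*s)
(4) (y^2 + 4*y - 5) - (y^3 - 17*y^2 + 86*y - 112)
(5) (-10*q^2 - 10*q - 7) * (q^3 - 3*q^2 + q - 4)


(1) = -7.53*v^2 - 2.65*v + 6.69
(2) = k^4 - 8*k^2 + 3*k + 4
(3) = 3*s^2 + 4*s
(4) = -y^3 + 18*y^2 - 82*y + 107
(5) = -10*q^5 + 20*q^4 + 13*q^3 + 51*q^2 + 33*q + 28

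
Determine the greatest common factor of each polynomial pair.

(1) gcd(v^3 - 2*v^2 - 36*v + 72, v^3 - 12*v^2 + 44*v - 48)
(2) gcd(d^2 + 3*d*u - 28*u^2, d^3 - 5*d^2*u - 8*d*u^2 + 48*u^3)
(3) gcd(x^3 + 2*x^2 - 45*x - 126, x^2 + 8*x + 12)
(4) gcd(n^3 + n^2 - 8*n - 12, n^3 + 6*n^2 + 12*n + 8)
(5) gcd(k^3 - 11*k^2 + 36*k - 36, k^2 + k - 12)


(1) = v^2 - 8*v + 12
(2) = -d + 4*u
(3) = x + 6
(4) = gcd((n - 3)*(n + 2)^2, (n + 2)^3) = n^2 + 4*n + 4
(5) = k - 3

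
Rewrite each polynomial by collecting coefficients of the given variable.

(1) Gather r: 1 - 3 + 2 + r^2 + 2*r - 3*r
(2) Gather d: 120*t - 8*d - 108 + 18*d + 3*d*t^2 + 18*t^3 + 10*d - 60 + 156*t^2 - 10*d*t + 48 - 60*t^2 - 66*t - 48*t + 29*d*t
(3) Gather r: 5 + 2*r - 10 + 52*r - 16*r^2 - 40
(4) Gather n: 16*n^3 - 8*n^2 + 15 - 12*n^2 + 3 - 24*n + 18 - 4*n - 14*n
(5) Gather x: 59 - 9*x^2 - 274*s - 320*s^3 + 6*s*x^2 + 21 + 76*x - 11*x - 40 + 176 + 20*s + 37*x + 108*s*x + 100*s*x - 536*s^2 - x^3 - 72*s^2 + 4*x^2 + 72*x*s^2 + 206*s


(1) = r^2 - r
(2) = d*(3*t^2 + 19*t + 20) + 18*t^3 + 96*t^2 + 6*t - 120
(3) = -16*r^2 + 54*r - 45
(4) = 16*n^3 - 20*n^2 - 42*n + 36
(5) = -320*s^3 - 608*s^2 - 48*s - x^3 + x^2*(6*s - 5) + x*(72*s^2 + 208*s + 102) + 216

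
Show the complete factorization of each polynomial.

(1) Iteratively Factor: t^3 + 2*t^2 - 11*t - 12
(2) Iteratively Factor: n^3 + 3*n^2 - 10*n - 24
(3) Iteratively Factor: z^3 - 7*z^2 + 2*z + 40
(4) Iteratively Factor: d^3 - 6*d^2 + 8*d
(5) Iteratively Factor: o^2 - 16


(1) = (t - 3)*(t^2 + 5*t + 4) = (t - 3)*(t + 4)*(t + 1)
(2) = (n + 2)*(n^2 + n - 12) = (n - 3)*(n + 2)*(n + 4)
(3) = (z - 5)*(z^2 - 2*z - 8) = (z - 5)*(z - 4)*(z + 2)
(4) = (d - 2)*(d^2 - 4*d) = d*(d - 2)*(d - 4)
(5) = (o + 4)*(o - 4)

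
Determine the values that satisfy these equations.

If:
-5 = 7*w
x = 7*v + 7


Then:
v = x/7 - 1
w = -5/7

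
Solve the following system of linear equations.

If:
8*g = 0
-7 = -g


Then:
No Solution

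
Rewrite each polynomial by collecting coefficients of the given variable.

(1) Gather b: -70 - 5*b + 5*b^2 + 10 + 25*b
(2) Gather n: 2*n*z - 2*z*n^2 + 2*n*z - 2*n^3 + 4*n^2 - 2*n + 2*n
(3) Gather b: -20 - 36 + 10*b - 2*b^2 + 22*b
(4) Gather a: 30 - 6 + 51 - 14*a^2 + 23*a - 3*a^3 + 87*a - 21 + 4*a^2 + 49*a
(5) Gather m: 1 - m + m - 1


(1) = 5*b^2 + 20*b - 60
(2) = -2*n^3 + n^2*(4 - 2*z) + 4*n*z
(3) = -2*b^2 + 32*b - 56
(4) = -3*a^3 - 10*a^2 + 159*a + 54
(5) = 0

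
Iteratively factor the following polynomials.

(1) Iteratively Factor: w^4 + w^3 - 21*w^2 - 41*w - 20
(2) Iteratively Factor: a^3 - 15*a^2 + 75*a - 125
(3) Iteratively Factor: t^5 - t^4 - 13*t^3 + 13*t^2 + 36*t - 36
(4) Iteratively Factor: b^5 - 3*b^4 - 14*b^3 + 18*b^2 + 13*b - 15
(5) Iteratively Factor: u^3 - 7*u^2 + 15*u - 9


(1) = (w + 4)*(w^3 - 3*w^2 - 9*w - 5) = (w - 5)*(w + 4)*(w^2 + 2*w + 1) = (w - 5)*(w + 1)*(w + 4)*(w + 1)
(2) = (a - 5)*(a^2 - 10*a + 25) = (a - 5)^2*(a - 5)
(3) = (t - 2)*(t^4 + t^3 - 11*t^2 - 9*t + 18) = (t - 2)*(t + 2)*(t^3 - t^2 - 9*t + 9) = (t - 3)*(t - 2)*(t + 2)*(t^2 + 2*t - 3) = (t - 3)*(t - 2)*(t + 2)*(t + 3)*(t - 1)
(4) = (b - 1)*(b^4 - 2*b^3 - 16*b^2 + 2*b + 15) = (b - 5)*(b - 1)*(b^3 + 3*b^2 - b - 3) = (b - 5)*(b - 1)*(b + 1)*(b^2 + 2*b - 3) = (b - 5)*(b - 1)*(b + 1)*(b + 3)*(b - 1)
(5) = (u - 3)*(u^2 - 4*u + 3) = (u - 3)*(u - 1)*(u - 3)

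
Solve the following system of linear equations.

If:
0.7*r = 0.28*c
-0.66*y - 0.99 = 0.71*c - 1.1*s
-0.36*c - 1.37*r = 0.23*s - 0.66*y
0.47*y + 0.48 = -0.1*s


Then:
c = -0.69
r = -0.27
s = -0.14
y = -0.99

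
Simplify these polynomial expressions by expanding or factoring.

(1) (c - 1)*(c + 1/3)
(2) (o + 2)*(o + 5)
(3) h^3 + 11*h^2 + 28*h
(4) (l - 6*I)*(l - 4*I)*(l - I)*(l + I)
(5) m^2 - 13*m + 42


(1) = c^2 - 2*c/3 - 1/3
(2) = o^2 + 7*o + 10
(3) = h*(h + 4)*(h + 7)
(4) = l^4 - 10*I*l^3 - 23*l^2 - 10*I*l - 24
(5) = (m - 7)*(m - 6)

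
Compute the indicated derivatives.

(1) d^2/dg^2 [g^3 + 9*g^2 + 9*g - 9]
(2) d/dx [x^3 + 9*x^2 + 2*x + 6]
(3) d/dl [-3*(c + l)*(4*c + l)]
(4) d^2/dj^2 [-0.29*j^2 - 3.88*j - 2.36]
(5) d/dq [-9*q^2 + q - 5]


(1) = 6*g + 18
(2) = 3*x^2 + 18*x + 2
(3) = -15*c - 6*l
(4) = -0.580000000000000
(5) = 1 - 18*q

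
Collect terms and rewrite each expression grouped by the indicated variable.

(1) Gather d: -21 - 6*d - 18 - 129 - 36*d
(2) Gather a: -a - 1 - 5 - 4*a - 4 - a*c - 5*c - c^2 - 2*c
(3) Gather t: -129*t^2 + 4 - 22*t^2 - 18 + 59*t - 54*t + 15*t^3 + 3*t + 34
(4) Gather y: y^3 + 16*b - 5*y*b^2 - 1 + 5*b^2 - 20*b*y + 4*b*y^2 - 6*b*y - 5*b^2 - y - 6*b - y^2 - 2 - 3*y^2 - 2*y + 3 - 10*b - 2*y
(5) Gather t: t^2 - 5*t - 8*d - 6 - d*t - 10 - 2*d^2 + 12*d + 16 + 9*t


(1) = -42*d - 168
(2) = a*(-c - 5) - c^2 - 7*c - 10
(3) = 15*t^3 - 151*t^2 + 8*t + 20
(4) = y^3 + y^2*(4*b - 4) + y*(-5*b^2 - 26*b - 5)
(5) = -2*d^2 + 4*d + t^2 + t*(4 - d)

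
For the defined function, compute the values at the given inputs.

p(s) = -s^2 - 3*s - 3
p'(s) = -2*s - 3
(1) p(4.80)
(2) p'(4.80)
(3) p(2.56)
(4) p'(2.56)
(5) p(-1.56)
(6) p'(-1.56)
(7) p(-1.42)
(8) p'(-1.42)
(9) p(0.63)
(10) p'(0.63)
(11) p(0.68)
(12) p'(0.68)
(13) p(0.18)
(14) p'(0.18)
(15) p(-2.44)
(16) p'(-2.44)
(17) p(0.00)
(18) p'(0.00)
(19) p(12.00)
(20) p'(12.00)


(1) = -40.44
(2) = -12.60
(3) = -17.23
(4) = -8.12
(5) = -0.75
(6) = 0.12
(7) = -0.76
(8) = -0.16
(9) = -5.29
(10) = -4.26
(11) = -5.50
(12) = -4.36
(13) = -3.57
(14) = -3.36
(15) = -1.63
(16) = 1.88
(17) = -3.00
(18) = -3.00
(19) = -183.00
(20) = -27.00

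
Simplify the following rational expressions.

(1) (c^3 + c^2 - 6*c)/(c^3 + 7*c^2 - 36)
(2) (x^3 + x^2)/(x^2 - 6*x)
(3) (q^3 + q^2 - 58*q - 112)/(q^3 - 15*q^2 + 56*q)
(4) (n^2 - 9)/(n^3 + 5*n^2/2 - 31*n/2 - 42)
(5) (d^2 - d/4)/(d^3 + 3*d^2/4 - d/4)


(1) = c/(c + 6)
(2) = (x^2 + x)/(x - 6)
(3) = (q^2 + 9*q + 14)/(q^2 - 7*q)
(4) = (2*n - 6)/(2*n^2 - n - 28)
(5) = 1/(d + 1)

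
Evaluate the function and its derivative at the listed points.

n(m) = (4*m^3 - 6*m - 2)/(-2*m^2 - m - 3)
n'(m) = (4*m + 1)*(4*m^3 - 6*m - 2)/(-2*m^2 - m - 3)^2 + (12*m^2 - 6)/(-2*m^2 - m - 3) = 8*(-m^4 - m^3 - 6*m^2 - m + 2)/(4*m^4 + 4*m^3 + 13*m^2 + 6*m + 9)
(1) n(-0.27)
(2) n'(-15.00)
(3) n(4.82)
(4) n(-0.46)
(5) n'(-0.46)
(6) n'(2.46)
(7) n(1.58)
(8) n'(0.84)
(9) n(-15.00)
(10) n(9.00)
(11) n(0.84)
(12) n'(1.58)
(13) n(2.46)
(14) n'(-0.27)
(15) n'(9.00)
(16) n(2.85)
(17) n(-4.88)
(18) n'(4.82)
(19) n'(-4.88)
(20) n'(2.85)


(1) = 0.16
(2) = -2.03
(3) = -7.68
(4) = -0.13
(5) = 1.13
(6) = -2.29
(7) = -0.45
(8) = -1.21
(9) = 30.62
(10) = -16.44
(11) = 0.89
(12) = -2.16
(13) = -2.44
(14) = 1.79
(15) = -2.06
(16) = -3.33
(17) = 9.56
(18) = -2.16
(19) = -2.24
(20) = -2.27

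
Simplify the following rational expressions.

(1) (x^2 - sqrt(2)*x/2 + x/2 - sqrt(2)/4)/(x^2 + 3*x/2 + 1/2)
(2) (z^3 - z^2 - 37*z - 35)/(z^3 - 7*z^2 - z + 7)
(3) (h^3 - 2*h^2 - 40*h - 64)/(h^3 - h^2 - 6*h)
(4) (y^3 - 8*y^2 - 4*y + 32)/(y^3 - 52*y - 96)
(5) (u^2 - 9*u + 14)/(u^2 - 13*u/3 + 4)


(1) = (8*x - 4*sqrt(2))/(8*x + 8)
(2) = (z + 5)/(z - 1)
(3) = (h^2 - 4*h - 32)/(h^2 - 3*h)
(4) = (y - 2)/(y + 6)
(5) = (3*u^2 - 27*u + 42)/(3*u^2 - 13*u + 12)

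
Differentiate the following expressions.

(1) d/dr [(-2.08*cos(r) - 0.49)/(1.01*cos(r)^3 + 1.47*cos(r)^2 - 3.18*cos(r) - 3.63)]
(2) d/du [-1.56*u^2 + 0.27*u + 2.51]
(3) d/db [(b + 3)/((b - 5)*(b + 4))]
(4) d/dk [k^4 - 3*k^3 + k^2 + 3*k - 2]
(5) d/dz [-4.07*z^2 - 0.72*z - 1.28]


(1) = -(4.2016*cos(r)^3 + 4.5423*cos(r)^2 + 1.4406*cos(r) + 5.9922)*sin(r)/(1.01*cos(r)^3 + 1.47*cos(r)^2 - 3.18*cos(r) - 3.63)^2
(2) = 0.27 - 3.12*u
(3) = (-b^2 - 6*b - 17)/(b^4 - 2*b^3 - 39*b^2 + 40*b + 400)
(4) = 4*k^3 - 9*k^2 + 2*k + 3
(5) = -8.14*z - 0.72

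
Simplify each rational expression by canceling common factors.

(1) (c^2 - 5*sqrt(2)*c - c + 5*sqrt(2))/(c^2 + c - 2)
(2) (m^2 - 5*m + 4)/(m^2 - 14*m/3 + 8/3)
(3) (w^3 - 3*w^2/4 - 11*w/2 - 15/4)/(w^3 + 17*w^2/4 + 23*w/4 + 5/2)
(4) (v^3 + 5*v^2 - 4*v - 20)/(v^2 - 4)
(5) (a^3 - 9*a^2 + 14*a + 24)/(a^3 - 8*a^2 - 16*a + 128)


(1) = (c - 5*sqrt(2))/(c + 2)
(2) = (3*m - 3)/(3*m - 2)
(3) = (w - 3)/(w + 2)
(4) = v + 5
(5) = (a^2 - 5*a - 6)/(a^2 - 4*a - 32)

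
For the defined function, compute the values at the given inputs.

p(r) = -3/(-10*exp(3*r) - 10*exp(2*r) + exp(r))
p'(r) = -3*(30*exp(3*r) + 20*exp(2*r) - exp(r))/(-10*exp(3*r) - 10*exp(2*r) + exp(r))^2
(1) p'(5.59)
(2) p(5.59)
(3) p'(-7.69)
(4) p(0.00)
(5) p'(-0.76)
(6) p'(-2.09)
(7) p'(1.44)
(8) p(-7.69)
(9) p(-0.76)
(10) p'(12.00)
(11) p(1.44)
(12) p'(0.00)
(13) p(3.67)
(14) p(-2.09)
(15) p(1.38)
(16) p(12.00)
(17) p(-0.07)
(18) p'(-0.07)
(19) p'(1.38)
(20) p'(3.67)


(1) = -0.00
(2) = 0.00
(3) = 6558.97
(4) = 0.16
(5) = -2.78
(6) = -308.43
(7) = -0.01
(8) = -6589.28
(9) = 1.09
(10) = -0.00
(11) = 0.00
(12) = -0.41
(13) = 0.00
(14) = 62.21
(15) = 0.00
(16) = 0.00
(17) = 0.19
(18) = -0.49
(19) = -0.01
(20) = -0.00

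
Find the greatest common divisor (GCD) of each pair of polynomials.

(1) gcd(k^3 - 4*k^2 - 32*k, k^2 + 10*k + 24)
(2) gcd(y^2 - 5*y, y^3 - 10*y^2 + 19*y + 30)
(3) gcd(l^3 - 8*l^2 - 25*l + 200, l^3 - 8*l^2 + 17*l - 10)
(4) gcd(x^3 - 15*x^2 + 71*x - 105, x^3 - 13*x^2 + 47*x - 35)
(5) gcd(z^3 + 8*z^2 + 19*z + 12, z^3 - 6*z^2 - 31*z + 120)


(1) = gcd(k*(k - 8)*(k + 4), (k + 4)*(k + 6)) = k + 4
(2) = y - 5
(3) = gcd((l - 8)*(l - 5)*(l + 5), (l - 5)*(l - 2)*(l - 1)) = l - 5
(4) = x^2 - 12*x + 35
(5) = gcd((z + 1)*(z + 3)*(z + 4), (z - 8)*(z - 3)*(z + 5)) = 1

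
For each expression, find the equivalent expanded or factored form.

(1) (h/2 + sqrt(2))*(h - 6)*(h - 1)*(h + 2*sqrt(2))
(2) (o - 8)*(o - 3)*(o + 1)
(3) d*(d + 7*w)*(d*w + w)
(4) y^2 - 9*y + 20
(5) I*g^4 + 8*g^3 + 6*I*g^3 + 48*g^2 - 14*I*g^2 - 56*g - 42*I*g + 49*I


(1) = h^4/2 - 7*h^3/2 + 2*sqrt(2)*h^3 - 14*sqrt(2)*h^2 + 7*h^2 - 28*h + 12*sqrt(2)*h + 24
(2) = o^3 - 10*o^2 + 13*o + 24
(3) = d^3*w + 7*d^2*w^2 + d^2*w + 7*d*w^2
(4) = (y - 5)*(y - 4)
(5) = (g + 7)*(g - 7*I)*(g - I)*(I*g - I)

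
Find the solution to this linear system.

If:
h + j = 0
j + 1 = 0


Then:
h = 1
j = -1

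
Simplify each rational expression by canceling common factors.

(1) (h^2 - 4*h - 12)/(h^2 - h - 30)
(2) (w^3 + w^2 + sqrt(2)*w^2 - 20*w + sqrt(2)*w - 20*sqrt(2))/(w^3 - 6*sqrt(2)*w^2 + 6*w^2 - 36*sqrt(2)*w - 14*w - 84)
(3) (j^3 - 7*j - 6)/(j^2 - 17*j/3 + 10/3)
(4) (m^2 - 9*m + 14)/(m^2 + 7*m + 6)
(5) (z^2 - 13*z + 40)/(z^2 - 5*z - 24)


(1) = (h + 2)/(h + 5)
(2) = (w^2 + w - 20)/(w^2 + w*(6 - 7*sqrt(2)) - 42*sqrt(2))
(3) = (3*j^3 - 21*j - 18)/(3*j^2 - 17*j + 10)
(4) = (m^2 - 9*m + 14)/(m^2 + 7*m + 6)
(5) = (z - 5)/(z + 3)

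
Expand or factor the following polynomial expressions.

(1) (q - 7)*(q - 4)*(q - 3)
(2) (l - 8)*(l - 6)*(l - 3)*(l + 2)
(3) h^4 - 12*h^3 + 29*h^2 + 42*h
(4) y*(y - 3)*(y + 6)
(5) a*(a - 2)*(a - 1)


(1) = q^3 - 14*q^2 + 61*q - 84
(2) = l^4 - 15*l^3 + 56*l^2 + 36*l - 288
(3) = h*(h - 7)*(h - 6)*(h + 1)
(4) = y^3 + 3*y^2 - 18*y
(5) = a^3 - 3*a^2 + 2*a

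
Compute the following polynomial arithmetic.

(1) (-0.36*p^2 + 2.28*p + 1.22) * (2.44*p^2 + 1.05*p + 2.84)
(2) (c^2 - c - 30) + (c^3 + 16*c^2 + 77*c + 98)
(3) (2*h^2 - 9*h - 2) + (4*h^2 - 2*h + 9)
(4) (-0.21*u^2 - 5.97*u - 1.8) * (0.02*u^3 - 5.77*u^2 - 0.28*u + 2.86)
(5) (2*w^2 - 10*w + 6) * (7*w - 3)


(1) = -0.8784*p^4 + 5.1852*p^3 + 4.3484*p^2 + 7.7562*p + 3.4648
(2) = c^3 + 17*c^2 + 76*c + 68
(3) = 6*h^2 - 11*h + 7
(4) = -0.0042*u^5 + 1.0923*u^4 + 34.4697*u^3 + 11.457*u^2 - 16.5702*u - 5.148
(5) = 14*w^3 - 76*w^2 + 72*w - 18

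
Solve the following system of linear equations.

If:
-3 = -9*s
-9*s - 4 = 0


Then:
No Solution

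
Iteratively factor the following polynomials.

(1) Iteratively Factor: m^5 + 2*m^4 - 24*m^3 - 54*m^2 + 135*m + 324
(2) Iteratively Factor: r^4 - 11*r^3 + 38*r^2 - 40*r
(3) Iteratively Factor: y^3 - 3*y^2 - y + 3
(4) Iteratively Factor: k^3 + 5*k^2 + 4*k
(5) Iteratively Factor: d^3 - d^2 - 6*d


(1) = (m - 4)*(m^4 + 6*m^3 - 54*m - 81) = (m - 4)*(m + 3)*(m^3 + 3*m^2 - 9*m - 27) = (m - 4)*(m + 3)^2*(m^2 - 9) = (m - 4)*(m - 3)*(m + 3)^2*(m + 3)
(2) = (r)*(r^3 - 11*r^2 + 38*r - 40) = r*(r - 4)*(r^2 - 7*r + 10) = r*(r - 4)*(r - 2)*(r - 5)
(3) = (y + 1)*(y^2 - 4*y + 3) = (y - 3)*(y + 1)*(y - 1)
(4) = (k + 1)*(k^2 + 4*k) = (k + 1)*(k + 4)*(k)
(5) = (d)*(d^2 - d - 6) = d*(d + 2)*(d - 3)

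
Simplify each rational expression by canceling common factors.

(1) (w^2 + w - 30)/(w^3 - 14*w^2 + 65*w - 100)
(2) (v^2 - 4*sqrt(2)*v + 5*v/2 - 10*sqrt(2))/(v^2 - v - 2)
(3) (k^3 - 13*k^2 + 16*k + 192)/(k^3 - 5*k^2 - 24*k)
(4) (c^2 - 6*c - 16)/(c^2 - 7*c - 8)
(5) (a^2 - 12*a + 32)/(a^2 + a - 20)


(1) = (w + 6)/(w^2 - 9*w + 20)
(2) = (2*v^2 + v*(5 - 8*sqrt(2)) - 20*sqrt(2))/(2*v^2 - 2*v - 4)
(3) = (k - 8)/k
(4) = (c + 2)/(c + 1)
(5) = (a - 8)/(a + 5)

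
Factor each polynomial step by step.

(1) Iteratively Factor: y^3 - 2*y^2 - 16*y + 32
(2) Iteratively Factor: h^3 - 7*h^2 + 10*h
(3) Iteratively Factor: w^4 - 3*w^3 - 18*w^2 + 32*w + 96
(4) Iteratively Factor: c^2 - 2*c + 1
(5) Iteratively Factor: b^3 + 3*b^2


(1) = (y + 4)*(y^2 - 6*y + 8) = (y - 2)*(y + 4)*(y - 4)
(2) = (h - 2)*(h^2 - 5*h) = (h - 5)*(h - 2)*(h)
(3) = (w + 3)*(w^3 - 6*w^2 + 32) = (w + 2)*(w + 3)*(w^2 - 8*w + 16) = (w - 4)*(w + 2)*(w + 3)*(w - 4)
(4) = (c - 1)*(c - 1)
(5) = (b)*(b^2 + 3*b) = b*(b + 3)*(b)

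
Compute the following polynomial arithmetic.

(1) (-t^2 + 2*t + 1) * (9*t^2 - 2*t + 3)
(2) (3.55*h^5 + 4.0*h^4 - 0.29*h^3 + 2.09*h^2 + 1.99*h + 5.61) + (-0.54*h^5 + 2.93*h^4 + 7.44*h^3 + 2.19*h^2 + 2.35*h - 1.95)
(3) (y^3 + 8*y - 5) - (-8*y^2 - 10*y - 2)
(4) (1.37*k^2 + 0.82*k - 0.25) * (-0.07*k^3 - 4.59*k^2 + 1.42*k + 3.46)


(1) = -9*t^4 + 20*t^3 + 2*t^2 + 4*t + 3
(2) = 3.01*h^5 + 6.93*h^4 + 7.15*h^3 + 4.28*h^2 + 4.34*h + 3.66
(3) = y^3 + 8*y^2 + 18*y - 3
(4) = -0.0959*k^5 - 6.3457*k^4 - 1.8009*k^3 + 7.0521*k^2 + 2.4822*k - 0.865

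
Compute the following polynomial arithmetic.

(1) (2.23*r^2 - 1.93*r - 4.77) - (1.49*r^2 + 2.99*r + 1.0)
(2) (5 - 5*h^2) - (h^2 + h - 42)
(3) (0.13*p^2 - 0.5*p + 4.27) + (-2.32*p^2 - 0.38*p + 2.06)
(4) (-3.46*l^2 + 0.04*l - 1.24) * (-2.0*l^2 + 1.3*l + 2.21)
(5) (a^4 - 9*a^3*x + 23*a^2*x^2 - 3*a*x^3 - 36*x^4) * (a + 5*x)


(1) = 0.74*r^2 - 4.92*r - 5.77
(2) = -6*h^2 - h + 47
(3) = -2.19*p^2 - 0.88*p + 6.33
(4) = 6.92*l^4 - 4.578*l^3 - 5.1146*l^2 - 1.5236*l - 2.7404
(5) = a^5 - 4*a^4*x - 22*a^3*x^2 + 112*a^2*x^3 - 51*a*x^4 - 180*x^5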